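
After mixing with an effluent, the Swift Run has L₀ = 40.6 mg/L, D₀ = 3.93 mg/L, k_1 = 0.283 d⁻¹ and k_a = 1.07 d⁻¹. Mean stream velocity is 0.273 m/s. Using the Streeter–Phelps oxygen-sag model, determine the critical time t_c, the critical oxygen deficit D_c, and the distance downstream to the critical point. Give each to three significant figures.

t_c ≈ 1.29 d; D_c ≈ 7.45 mg/L; x_c ≈ 30.5 km

At the critical point dD/dt = 0, so k_1 L₀ e^(−k_1 t) = k_a D. Substituting D(t) from the Streeter–Phelps equation and solving for t gives
t_c = ln[(k_a/k_1)(1 − D₀(k_a−k_1)/(k_1 L₀))] / (k_a−k_1).
Here k_a−k_1 = 0.7870 d⁻¹ and 1 − D₀(k_a−k_1)/(k_1 L₀) = 1 − 3.93×0.7870/(0.283×40.6) = 0.7308, so
t_c = ln(3.781 × 0.7308) / 0.7870 = 1.016 / 0.7870 = 1.291 d.
D_c = (k_1/k_a) L₀ e^(−k_1 t_c) = (0.283/1.07) × 40.6 × e^(−0.283×1.291) = 0.2645 × 40.6 × 0.6939 = 7.451 mg/L.
x_c = v t_c = 0.273 m/s × 1.291 d × 86400 s/d = 30460 m ≈ 30.5 km.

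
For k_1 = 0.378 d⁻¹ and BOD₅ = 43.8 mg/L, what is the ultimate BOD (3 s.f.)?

L₀ ≈ 51.6 mg/L

BOD₅ = L₀(1 − e^(−5k_1)) ⇒ L₀ = BOD₅ / (1 − e^(−5×0.378))
= 43.8 / (1 − 0.1511) = 43.8 / 0.8489 = 51.59 mg/L.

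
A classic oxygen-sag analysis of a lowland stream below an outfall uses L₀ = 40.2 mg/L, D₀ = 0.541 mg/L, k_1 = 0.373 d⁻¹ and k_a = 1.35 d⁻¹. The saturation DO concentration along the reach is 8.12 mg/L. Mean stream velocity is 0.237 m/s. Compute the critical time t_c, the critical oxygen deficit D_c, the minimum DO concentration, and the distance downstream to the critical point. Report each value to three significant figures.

At the critical point dD/dt = 0, so k_1 L₀ e^(−k_1 t) = k_a D. Substituting D(t) from the Streeter–Phelps equation and solving for t gives
t_c = ln[(k_a/k_1)(1 − D₀(k_a−k_1)/(k_1 L₀))] / (k_a−k_1).
Here k_a−k_1 = 0.9770 d⁻¹ and 1 − D₀(k_a−k_1)/(k_1 L₀) = 1 − 0.541×0.9770/(0.373×40.2) = 0.9648, so
t_c = ln(3.619 × 0.9648) / 0.9770 = 1.250 / 0.9770 = 1.280 d.
L(t_c) = L₀ e^(−k_1 t_c) = 40.2 × 0.6204 = 24.94 mg/L, and at the critical point k_a D_c = k_1 L, so D_c = (0.373/1.35) × 24.94 = 6.891 mg/L.
Minimum DO = C_s − D_c = 8.12 − 6.891 = 1.229 mg/L.
x_c = v t_c = 0.237 m/s × 1.280 d × 86400 s/d = 26210 m ≈ 26.2 km.

t_c ≈ 1.28 d; D_c ≈ 6.89 mg/L; min DO ≈ 1.23 mg/L; x_c ≈ 26.2 km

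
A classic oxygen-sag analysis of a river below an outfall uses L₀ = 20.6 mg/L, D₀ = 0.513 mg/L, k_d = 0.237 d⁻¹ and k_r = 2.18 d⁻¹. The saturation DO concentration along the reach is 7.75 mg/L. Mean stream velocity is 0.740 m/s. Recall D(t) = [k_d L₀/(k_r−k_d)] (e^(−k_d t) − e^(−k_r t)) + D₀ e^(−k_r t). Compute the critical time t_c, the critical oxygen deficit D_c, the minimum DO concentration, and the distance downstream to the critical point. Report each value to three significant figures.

t_c ≈ 1.02 d; D_c ≈ 1.76 mg/L; min DO ≈ 5.99 mg/L; x_c ≈ 65.5 km

With k_r/k_d = 9.198 and 1 − D₀(k_r−k_d)/(k_d L₀) = 0.7958,
t_c = ln(9.198 × 0.7958) / (2.18 − 0.237) = ln(7.320) / 1.943 = 1.991/1.943 = 1.025 d.
L(t_c) = L₀ e^(−k_d t_c) = 20.6 × 0.7844 = 16.16 mg/L, and at the critical point k_r D_c = k_d L, so D_c = (0.237/2.18) × 16.16 = 1.757 mg/L.
Minimum DO = C_s − D_c = 7.75 − 1.757 = 5.993 mg/L.
x_c = v t_c = 0.740 m/s × 1.025 d × 86400 s/d = 65500 m ≈ 65.5 km.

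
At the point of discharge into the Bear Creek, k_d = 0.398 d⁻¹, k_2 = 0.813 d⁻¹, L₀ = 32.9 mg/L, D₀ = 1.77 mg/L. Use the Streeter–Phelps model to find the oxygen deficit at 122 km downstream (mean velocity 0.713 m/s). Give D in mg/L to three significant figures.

Travel time t = x/v = 122 km / (0.713 m/s) = 122000 m / 0.713 m/s = 171100 s = 1.980 d.
k_d L₀/(k_2−k_d) = 0.398×32.9/(0.813−0.398) = 13.09/0.4150 = 31.55 mg/L.
e^(−k_d t) = e^(−0.398×1.980) = 0.4547; e^(−k_2 t) = e^(−0.813×1.980) = 0.1999.
D = 31.55 × (0.4547 − 0.1999) + 1.77 × 0.1999 = 8.039 + 0.3538 = 8.393 mg/L.

D ≈ 8.39 mg/L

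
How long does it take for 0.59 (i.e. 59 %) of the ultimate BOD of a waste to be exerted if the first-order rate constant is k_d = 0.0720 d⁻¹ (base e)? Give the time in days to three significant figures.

y/L₀ = 1 − e^(−k_d t) = 0.59 ⇒ e^(−k_d t) = 0.410
t = −ln(0.410) / 0.0720 = 0.8916 / 0.0720 = 12.38 d.

t ≈ 12.4 d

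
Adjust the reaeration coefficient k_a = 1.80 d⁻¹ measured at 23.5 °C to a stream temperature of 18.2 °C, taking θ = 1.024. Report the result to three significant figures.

k_a(T₂) = k_a(T₁) · θ^(T₂−T₁) = 1.80 × 1.024^(18.2−23.5)
= 1.80 × 1.024^-5.30 = 1.80 × 0.8819 = 1.587 d⁻¹.

k_a ≈ 1.59 d⁻¹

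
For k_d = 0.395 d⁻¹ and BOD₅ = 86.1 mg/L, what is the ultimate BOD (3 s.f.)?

L₀ ≈ 100 mg/L

BOD₅ = L₀(1 − e^(−5k_d)) ⇒ L₀ = BOD₅ / (1 − e^(−5×0.395))
= 86.1 / (1 − 0.1388) = 86.1 / 0.8612 = 99.97 mg/L.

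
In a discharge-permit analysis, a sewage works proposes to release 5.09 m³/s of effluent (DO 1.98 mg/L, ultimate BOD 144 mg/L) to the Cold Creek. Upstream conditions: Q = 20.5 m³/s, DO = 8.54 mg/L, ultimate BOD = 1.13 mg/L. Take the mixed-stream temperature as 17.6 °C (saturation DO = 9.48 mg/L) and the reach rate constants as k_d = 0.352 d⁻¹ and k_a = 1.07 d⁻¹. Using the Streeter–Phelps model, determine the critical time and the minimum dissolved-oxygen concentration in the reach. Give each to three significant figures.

Mixed DO = (20.5×8.54 + 5.09×1.98)/(20.5+5.09) = 185.1/25.59 = 7.235 mg/L.
Mixed L₀ = (20.5×1.13 + 5.09×144)/(25.59) = 756.1/25.59 = 29.55 mg/L.
Initial deficit D₀ = C_s − DO₀ = 9.48 − 7.235 = 2.245 mg/L.
t_c = (1/0.7180) ln[(1.07/0.352)(1 − 2.245×0.7180/(0.352×29.55))] = 1.393 × ln(2.569) = 1.314 d.
D_c = (0.352/1.07) × 29.55 × e^(−0.352×1.314) = 0.3290 × 29.55 × 0.6297 = 6.121 mg/L.
Minimum DO = 9.48 − 6.121 = 3.359 mg/L.

t_c ≈ 1.31 d; minimum DO ≈ 3.36 mg/L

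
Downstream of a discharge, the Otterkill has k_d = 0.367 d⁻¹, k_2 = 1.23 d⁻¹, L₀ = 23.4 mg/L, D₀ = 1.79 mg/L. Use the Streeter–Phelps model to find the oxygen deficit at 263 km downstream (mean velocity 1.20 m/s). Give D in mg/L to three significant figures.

D ≈ 3.56 mg/L

Travel time t = x/v = 263 km / (1.20 m/s) = 263000 m / 1.20 m/s = 219200 s = 2.537 d.
k_d L₀/(k_2−k_d) = 0.367×23.4/(1.23−0.367) = 8.588/0.8630 = 9.951 mg/L.
e^(−k_d t) = e^(−0.367×2.537) = 0.3942; e^(−k_2 t) = e^(−1.23×2.537) = 0.04415.
D = 9.951 × (0.3942 − 0.04415) + 1.79 × 0.04415 = 3.483 + 0.07903 = 3.562 mg/L.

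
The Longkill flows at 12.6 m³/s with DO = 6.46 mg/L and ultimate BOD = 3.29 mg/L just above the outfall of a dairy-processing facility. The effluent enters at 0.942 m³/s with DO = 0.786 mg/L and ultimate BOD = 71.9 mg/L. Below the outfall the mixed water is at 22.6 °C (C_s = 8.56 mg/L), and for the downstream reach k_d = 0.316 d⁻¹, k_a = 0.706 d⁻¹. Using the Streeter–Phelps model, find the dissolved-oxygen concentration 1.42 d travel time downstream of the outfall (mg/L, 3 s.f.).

Mixed DO = (12.6×6.46 + 0.942×0.786)/(12.6+0.942) = 82.14/13.54 = 6.065 mg/L.
Mixed L₀ = (12.6×3.29 + 0.942×71.9)/(13.54) = 109.2/13.54 = 8.063 mg/L.
Initial deficit D₀ = C_s − DO₀ = 8.56 − 6.065 = 2.495 mg/L.
D(1.42) = [0.316×8.063/(0.706−0.316)](e^(−0.316×1.42) − e^(−0.706×1.42)) + 2.495 e^(−0.706×1.42)
= 6.533 × (0.6384 − 0.3670) + 2.495 × 0.3670 = 2.689 mg/L.
DO = 8.56 − 2.689 = 5.871 mg/L.

DO ≈ 5.87 mg/L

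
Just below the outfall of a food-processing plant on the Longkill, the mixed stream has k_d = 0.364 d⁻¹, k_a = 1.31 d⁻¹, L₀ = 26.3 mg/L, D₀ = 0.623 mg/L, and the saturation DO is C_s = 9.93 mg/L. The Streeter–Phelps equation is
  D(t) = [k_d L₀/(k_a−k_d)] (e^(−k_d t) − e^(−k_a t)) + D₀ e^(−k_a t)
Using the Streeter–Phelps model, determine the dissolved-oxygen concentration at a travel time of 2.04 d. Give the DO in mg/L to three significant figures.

DO ≈ 5.77 mg/L

k_d L₀/(k_a−k_d) = 0.364×26.3/(1.31−0.364) = 9.573/0.9460 = 10.12 mg/L.
e^(−k_d t) = e^(−0.364×2.040) = 0.4759; e^(−k_a t) = e^(−1.31×2.040) = 0.06909.
D = 10.12 × (0.4759 − 0.06909) + 0.623 × 0.06909 = 4.117 + 0.04304 = 4.160 mg/L.
DO = C_s − D = 9.93 − 4.160 = 5.770 mg/L.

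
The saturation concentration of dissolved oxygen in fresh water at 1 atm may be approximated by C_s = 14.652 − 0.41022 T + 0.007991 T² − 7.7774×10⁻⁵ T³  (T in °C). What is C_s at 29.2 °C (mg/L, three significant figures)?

C_s = 14.652 − 0.41022×29.2 + 0.007991×29.2² − 7.7774×10⁻⁵×29.2³ = 7.551 mg/L.

C_s ≈ 7.55 mg/L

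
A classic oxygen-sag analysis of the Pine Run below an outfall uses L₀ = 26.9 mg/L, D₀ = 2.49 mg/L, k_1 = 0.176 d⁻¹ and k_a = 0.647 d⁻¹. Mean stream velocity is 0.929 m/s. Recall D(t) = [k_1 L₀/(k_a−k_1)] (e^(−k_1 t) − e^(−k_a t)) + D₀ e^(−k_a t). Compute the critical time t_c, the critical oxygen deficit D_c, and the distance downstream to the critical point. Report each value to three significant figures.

t_c ≈ 2.16 d; D_c ≈ 5.00 mg/L; x_c ≈ 173 km

With k_a/k_1 = 3.676 and 1 − D₀(k_a−k_1)/(k_1 L₀) = 0.7523,
t_c = ln(3.676 × 0.7523) / (0.647 − 0.176) = ln(2.765) / 0.4710 = 1.017/0.4710 = 2.160 d.
L(t_c) = L₀ e^(−k_1 t_c) = 26.9 × 0.6838 = 18.39 mg/L, and at the critical point k_a D_c = k_1 L, so D_c = (0.176/0.647) × 18.39 = 5.004 mg/L.
x_c = v t_c = 0.929 m/s × 2.160 d × 86400 s/d = 173300 m ≈ 173 km.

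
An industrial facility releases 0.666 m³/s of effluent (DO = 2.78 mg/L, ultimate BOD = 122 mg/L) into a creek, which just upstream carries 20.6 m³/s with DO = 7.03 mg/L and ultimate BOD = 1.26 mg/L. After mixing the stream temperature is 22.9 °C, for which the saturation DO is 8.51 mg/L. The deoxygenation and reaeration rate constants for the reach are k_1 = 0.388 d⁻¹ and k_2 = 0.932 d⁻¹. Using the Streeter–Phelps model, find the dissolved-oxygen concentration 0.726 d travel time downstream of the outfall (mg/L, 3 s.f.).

DO ≈ 6.80 mg/L

Mixed DO = (20.6×7.03 + 0.666×2.78)/(20.6+0.666) = 146.7/21.27 = 6.897 mg/L.
Mixed L₀ = (20.6×1.26 + 0.666×122)/(21.27) = 107.2/21.27 = 5.041 mg/L.
Initial deficit D₀ = C_s − DO₀ = 8.51 − 6.897 = 1.613 mg/L.
D(0.726) = [0.388×5.041/(0.932−0.388)](e^(−0.388×0.726) − e^(−0.932×0.726)) + 1.613 e^(−0.932×0.726)
= 3.596 × (0.7545 − 0.5083) + 1.613 × 0.5083 = 1.705 mg/L.
DO = 8.51 − 1.705 = 6.805 mg/L.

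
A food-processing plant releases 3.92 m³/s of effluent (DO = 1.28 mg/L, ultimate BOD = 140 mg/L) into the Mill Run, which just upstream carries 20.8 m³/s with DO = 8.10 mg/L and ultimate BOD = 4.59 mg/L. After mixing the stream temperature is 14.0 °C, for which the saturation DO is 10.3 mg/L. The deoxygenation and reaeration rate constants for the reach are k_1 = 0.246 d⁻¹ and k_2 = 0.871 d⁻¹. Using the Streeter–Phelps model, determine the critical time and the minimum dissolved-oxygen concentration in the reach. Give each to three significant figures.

Mixed DO = (20.8×8.10 + 3.92×1.28)/(20.8+3.92) = 173.5/24.72 = 7.019 mg/L.
Mixed L₀ = (20.8×4.59 + 3.92×140)/(24.72) = 644.3/24.72 = 26.06 mg/L.
Initial deficit D₀ = C_s − DO₀ = 10.3 − 7.019 = 3.281 mg/L.
t_c = (1/0.6250) ln[(0.871/0.246)(1 − 3.281×0.6250/(0.246×26.06))] = 1.600 × ln(2.408) = 1.406 d.
D_c = (0.246/0.871) × 26.06 × e^(−0.246×1.406) = 0.2824 × 26.06 × 0.7076 = 5.209 mg/L.
Minimum DO = 10.3 − 5.209 = 5.091 mg/L.

t_c ≈ 1.41 d; minimum DO ≈ 5.09 mg/L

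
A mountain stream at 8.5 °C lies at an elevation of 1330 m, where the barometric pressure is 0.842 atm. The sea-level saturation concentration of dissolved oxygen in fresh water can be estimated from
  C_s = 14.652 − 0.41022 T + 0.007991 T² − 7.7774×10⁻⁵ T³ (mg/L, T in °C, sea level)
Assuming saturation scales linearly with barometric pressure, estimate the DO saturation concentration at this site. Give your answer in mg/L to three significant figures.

C_s ≈ 9.85 mg/L

At sea level: C_s = 14.652 − 0.41022×8.5 + 0.007991×8.5² − 7.7774×10⁻⁵×8.5³ = 11.69 mg/L.
Pressure correction: C_s' = 11.69 × 0.842 = 9.847 mg/L.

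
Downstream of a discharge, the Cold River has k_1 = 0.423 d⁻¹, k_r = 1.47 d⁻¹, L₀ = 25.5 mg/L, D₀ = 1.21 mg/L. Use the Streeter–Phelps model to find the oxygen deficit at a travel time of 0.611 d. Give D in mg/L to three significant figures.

D ≈ 4.25 mg/L

k_1 L₀/(k_r−k_1) = 0.423×25.5/(1.47−0.423) = 10.79/1.047 = 10.30 mg/L.
e^(−k_1 t) = e^(−0.423×0.6110) = 0.7722; e^(−k_r t) = e^(−1.47×0.6110) = 0.4073.
D = 10.30 × (0.7722 − 0.4073) + 1.21 × 0.4073 = 3.760 + 0.4929 = 4.252 mg/L.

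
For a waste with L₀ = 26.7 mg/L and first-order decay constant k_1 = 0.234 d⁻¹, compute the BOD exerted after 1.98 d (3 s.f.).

y ≈ 9.90 mg/L

y_t = L₀(1 − e^(−k_1 t)) = 26.7 × (1 − e^(−0.234×1.98))
= 26.7 × (1 − 0.6292) = 26.7 × 0.3708 = 9.901 mg/L.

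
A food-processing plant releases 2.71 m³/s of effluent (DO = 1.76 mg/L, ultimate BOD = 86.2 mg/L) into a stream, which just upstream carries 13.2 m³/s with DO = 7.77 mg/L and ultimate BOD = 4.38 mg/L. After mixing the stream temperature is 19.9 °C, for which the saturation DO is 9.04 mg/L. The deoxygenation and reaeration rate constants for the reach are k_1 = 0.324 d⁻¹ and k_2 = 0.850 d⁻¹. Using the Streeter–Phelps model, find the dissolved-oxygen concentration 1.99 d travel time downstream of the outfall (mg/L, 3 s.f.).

Mixed DO = (13.2×7.77 + 2.71×1.76)/(13.2+2.71) = 107.3/15.91 = 6.746 mg/L.
Mixed L₀ = (13.2×4.38 + 2.71×86.2)/(15.91) = 291.4/15.91 = 18.32 mg/L.
Initial deficit D₀ = C_s − DO₀ = 9.04 − 6.746 = 2.294 mg/L.
D(1.99) = [0.324×18.32/(0.850−0.324)](e^(−0.324×1.99) − e^(−0.850×1.99)) + 2.294 e^(−0.850×1.99)
= 11.28 × (0.5248 − 0.1842) + 2.294 × 0.1842 = 4.265 mg/L.
DO = 9.04 − 4.265 = 4.775 mg/L.

DO ≈ 4.78 mg/L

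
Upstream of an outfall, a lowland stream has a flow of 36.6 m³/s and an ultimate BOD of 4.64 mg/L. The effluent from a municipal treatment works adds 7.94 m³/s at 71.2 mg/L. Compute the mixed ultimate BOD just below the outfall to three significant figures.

16.5 mg/L

Flow-weighted mixing: C = (Q_r C_r + Q_w C_w)/(Q_r + Q_w)
= (36.6×4.64 + 7.94×71.2)/(36.6 + 7.94) = 735.2/44.54 = 16.51 mg/L.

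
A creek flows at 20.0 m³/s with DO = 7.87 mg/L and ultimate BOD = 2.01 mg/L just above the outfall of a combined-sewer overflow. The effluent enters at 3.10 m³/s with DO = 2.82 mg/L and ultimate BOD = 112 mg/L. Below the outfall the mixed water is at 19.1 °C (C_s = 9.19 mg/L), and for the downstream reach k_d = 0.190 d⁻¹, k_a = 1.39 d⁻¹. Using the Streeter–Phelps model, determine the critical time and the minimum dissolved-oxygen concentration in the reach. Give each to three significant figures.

Mixed DO = (20.0×7.87 + 3.10×2.82)/(20.0+3.10) = 166.1/23.10 = 7.192 mg/L.
Mixed L₀ = (20.0×2.01 + 3.10×112)/(23.10) = 387.4/23.10 = 16.77 mg/L.
Initial deficit D₀ = C_s − DO₀ = 9.19 − 7.192 = 1.998 mg/L.
t_c = (1/1.200) ln[(1.39/0.190)(1 − 1.998×1.200/(0.190×16.77))] = 0.8333 × ln(1.812) = 0.4953 d.
D_c = (0.190/1.39) × 16.77 × e^(−0.190×0.4953) = 0.1367 × 16.77 × 0.9102 = 2.086 mg/L.
Minimum DO = 9.19 − 2.086 = 7.104 mg/L.

t_c ≈ 0.495 d; minimum DO ≈ 7.10 mg/L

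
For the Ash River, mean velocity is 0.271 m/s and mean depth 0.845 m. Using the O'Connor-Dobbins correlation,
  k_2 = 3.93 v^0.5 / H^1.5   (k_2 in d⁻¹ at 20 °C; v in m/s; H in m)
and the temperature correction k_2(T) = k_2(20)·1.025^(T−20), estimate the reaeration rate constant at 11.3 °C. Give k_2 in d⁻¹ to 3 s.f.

k_2 ≈ 2.12 d⁻¹

k_2(20) = 3.93 × 0.271^0.5 / 0.845^1.5 = 3.93 × 0.5206 / 0.7768 = 2.634 d⁻¹.
k_2(11.3) = 2.634 × 1.025^(11.3−20) = 2.634 × 0.8067 = 2.125 d⁻¹.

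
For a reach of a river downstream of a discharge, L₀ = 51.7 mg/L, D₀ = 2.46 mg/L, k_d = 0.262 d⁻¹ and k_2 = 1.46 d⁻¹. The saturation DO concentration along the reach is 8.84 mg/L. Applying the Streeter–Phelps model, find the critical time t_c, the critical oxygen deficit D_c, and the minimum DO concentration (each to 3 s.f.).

t_c = [1/(k_2−k_d)] ln[(k_2/k_d)(1 − D₀(k_2−k_d)/(k_d L₀))]
= [1/(1.46−0.262)] ln[(1.46/0.262)(1 − 2.46×1.198/(0.262×51.7))]
= (1/1.198) ln[5.573 × 0.7824] = 0.8347 × ln(4.360) = 0.8347 × 1.472 = 1.229 d.
D_c = (k_d/k_2) L₀ e^(−k_d t_c) = (0.262/1.46) × 51.7 × e^(−0.262×1.229) = 0.1795 × 51.7 × 0.7247 = 6.723 mg/L.
Minimum DO = C_s − D_c = 8.84 − 6.723 = 2.117 mg/L.

t_c ≈ 1.23 d; D_c ≈ 6.72 mg/L; min DO ≈ 2.12 mg/L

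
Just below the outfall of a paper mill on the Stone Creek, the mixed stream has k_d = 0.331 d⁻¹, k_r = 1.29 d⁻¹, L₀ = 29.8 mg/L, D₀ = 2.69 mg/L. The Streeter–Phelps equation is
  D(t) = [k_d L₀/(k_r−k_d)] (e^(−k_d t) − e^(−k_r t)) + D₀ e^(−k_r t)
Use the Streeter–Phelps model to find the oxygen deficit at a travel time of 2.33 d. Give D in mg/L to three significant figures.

k_d L₀/(k_r−k_d) = 0.331×29.8/(1.29−0.331) = 9.864/0.9590 = 10.29 mg/L.
e^(−k_d t) = e^(−0.331×2.330) = 0.4624; e^(−k_r t) = e^(−1.29×2.330) = 0.04950.
D = 10.29 × (0.4624 − 0.04950) + 2.69 × 0.04950 = 4.247 + 0.1332 = 4.380 mg/L.

D ≈ 4.38 mg/L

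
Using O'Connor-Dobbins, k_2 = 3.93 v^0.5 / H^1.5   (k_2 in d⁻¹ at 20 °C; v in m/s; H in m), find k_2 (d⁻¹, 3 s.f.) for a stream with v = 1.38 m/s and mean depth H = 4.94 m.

k_2 ≈ 0.420 d⁻¹

k_2 = 3.93 × 1.38^0.5 / 4.94^1.5 = 3.93 × 1.175 / 10.98 = 0.4205 d⁻¹.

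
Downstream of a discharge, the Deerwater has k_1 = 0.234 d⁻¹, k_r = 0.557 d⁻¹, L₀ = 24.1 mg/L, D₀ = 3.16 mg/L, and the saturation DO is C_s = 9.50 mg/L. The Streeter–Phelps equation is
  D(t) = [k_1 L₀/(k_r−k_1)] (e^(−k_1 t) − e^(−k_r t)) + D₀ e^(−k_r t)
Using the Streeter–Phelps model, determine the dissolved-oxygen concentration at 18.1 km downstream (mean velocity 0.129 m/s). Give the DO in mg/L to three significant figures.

DO ≈ 3.35 mg/L

Travel time t = x/v = 18.1 km / (0.129 m/s) = 18100 m / 0.129 m/s = 140300 s = 1.624 d.
k_1 L₀/(k_r−k_1) = 0.234×24.1/(0.557−0.234) = 5.639/0.3230 = 17.46 mg/L.
e^(−k_1 t) = e^(−0.234×1.624) = 0.6839; e^(−k_r t) = e^(−0.557×1.624) = 0.4047.
D = 17.46 × (0.6839 − 0.4047) + 3.16 × 0.4047 = 4.873 + 1.279 = 6.152 mg/L.
DO = C_s − D = 9.50 − 6.152 = 3.348 mg/L.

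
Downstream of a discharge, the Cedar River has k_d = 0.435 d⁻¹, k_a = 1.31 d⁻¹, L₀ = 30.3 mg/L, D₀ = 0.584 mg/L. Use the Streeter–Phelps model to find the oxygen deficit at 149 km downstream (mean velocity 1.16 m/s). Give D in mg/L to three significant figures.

D ≈ 5.82 mg/L

Travel time t = x/v = 149 km / (1.16 m/s) = 149000 m / 1.16 m/s = 128400 s = 1.487 d.
k_d L₀/(k_a−k_d) = 0.435×30.3/(1.31−0.435) = 13.18/0.8750 = 15.06 mg/L.
e^(−k_d t) = e^(−0.435×1.487) = 0.5238; e^(−k_a t) = e^(−1.31×1.487) = 0.1426.
D = 15.06 × (0.5238 − 0.1426) + 0.584 × 0.1426 = 5.741 + 0.08329 = 5.825 mg/L.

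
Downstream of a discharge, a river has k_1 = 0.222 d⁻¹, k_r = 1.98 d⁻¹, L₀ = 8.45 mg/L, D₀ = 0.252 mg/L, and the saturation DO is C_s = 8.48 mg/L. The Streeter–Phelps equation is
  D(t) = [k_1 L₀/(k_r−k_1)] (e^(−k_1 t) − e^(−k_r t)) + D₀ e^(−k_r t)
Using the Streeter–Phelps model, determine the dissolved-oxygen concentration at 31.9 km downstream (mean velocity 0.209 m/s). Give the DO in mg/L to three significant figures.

Travel time t = x/v = 31.9 km / (0.209 m/s) = 31900 m / 0.209 m/s = 152600 s = 1.767 d.
k_1 L₀/(k_r−k_1) = 0.222×8.45/(1.98−0.222) = 1.876/1.758 = 1.067 mg/L.
e^(−k_1 t) = e^(−0.222×1.767) = 0.6756; e^(−k_r t) = e^(−1.98×1.767) = 0.03026.
D = 1.067 × (0.6756 − 0.03026) + 0.252 × 0.03026 = 0.6886 + 0.007626 = 0.6962 mg/L.
DO = C_s − D = 8.48 − 0.6962 = 7.784 mg/L.

DO ≈ 7.78 mg/L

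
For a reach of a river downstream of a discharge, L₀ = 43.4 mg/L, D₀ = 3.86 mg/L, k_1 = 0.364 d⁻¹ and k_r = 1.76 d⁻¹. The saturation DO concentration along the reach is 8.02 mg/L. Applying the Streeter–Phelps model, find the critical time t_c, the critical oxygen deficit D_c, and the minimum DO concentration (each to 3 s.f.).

At the critical point dD/dt = 0, so k_1 L₀ e^(−k_1 t) = k_r D. Substituting D(t) from the Streeter–Phelps equation and solving for t gives
t_c = ln[(k_r/k_1)(1 − D₀(k_r−k_1)/(k_1 L₀))] / (k_r−k_1).
Here k_r−k_1 = 1.396 d⁻¹ and 1 − D₀(k_r−k_1)/(k_1 L₀) = 1 − 3.86×1.396/(0.364×43.4) = 0.6589, so
t_c = ln(4.835 × 0.6589) / 1.396 = 1.159 / 1.396 = 0.8300 d.
L(t_c) = L₀ e^(−k_1 t_c) = 43.4 × 0.7392 = 32.08 mg/L, and at the critical point k_r D_c = k_1 L, so D_c = (0.364/1.76) × 32.08 = 6.635 mg/L.
Minimum DO = C_s − D_c = 8.02 − 6.635 = 1.385 mg/L.

t_c ≈ 0.830 d; D_c ≈ 6.64 mg/L; min DO ≈ 1.38 mg/L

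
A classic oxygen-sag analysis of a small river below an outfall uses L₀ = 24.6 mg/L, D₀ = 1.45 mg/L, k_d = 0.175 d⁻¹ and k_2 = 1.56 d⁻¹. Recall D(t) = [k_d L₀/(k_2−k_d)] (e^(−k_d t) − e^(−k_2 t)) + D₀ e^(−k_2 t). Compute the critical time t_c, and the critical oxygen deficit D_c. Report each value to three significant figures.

t_c = [1/(k_2−k_d)] ln[(k_2/k_d)(1 − D₀(k_2−k_d)/(k_d L₀))]
= [1/(1.56−0.175)] ln[(1.56/0.175)(1 − 1.45×1.385/(0.175×24.6))]
= (1/1.385) ln[8.914 × 0.5335] = 0.7220 × ln(4.756) = 0.7220 × 1.559 = 1.126 d.
D_c = (k_d/k_2) L₀ e^(−k_d t_c) = (0.175/1.56) × 24.6 × e^(−0.175×1.126) = 0.1122 × 24.6 × 0.8212 = 2.266 mg/L.

t_c ≈ 1.13 d; D_c ≈ 2.27 mg/L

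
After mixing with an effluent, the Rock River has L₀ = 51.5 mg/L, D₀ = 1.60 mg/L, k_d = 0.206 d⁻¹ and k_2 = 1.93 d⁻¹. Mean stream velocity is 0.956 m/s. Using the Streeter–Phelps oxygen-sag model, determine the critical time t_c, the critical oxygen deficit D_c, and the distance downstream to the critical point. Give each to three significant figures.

t_c ≈ 1.12 d; D_c ≈ 4.36 mg/L; x_c ≈ 92.8 km

At the critical point dD/dt = 0, so k_d L₀ e^(−k_d t) = k_2 D. Substituting D(t) from the Streeter–Phelps equation and solving for t gives
t_c = ln[(k_2/k_d)(1 − D₀(k_2−k_d)/(k_d L₀))] / (k_2−k_d).
Here k_2−k_d = 1.724 d⁻¹ and 1 − D₀(k_2−k_d)/(k_d L₀) = 1 − 1.60×1.724/(0.206×51.5) = 0.7400, so
t_c = ln(9.369 × 0.7400) / 1.724 = 1.936 / 1.724 = 1.123 d.
L(t_c) = L₀ e^(−k_d t_c) = 51.5 × 0.7934 = 40.86 mg/L, and at the critical point k_2 D_c = k_d L, so D_c = (0.206/1.93) × 40.86 = 4.362 mg/L.
x_c = v t_c = 0.956 m/s × 1.123 d × 86400 s/d = 92770 m ≈ 92.8 km.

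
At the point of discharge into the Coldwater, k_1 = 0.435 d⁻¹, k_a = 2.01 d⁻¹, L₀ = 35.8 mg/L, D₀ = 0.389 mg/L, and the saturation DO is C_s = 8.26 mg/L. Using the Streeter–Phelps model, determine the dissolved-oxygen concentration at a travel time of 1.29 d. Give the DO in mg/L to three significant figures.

k_1 L₀/(k_a−k_1) = 0.435×35.8/(2.01−0.435) = 15.57/1.575 = 9.888 mg/L.
e^(−k_1 t) = e^(−0.435×1.290) = 0.5706; e^(−k_a t) = e^(−2.01×1.290) = 0.07480.
D = 9.888 × (0.5706 − 0.07480) + 0.389 × 0.07480 = 4.902 + 0.02910 = 4.931 mg/L.
DO = C_s − D = 8.26 − 4.931 = 3.329 mg/L.

DO ≈ 3.33 mg/L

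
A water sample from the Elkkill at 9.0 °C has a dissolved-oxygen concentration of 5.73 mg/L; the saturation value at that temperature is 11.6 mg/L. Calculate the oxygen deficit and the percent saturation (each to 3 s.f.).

D = C_s − C = 11.6 − 5.73 = 5.87 mg/L.
% saturation = 5.73/11.6 × 100 = 49.4 %.

D ≈ 5.87 mg/L; 49.4 % saturation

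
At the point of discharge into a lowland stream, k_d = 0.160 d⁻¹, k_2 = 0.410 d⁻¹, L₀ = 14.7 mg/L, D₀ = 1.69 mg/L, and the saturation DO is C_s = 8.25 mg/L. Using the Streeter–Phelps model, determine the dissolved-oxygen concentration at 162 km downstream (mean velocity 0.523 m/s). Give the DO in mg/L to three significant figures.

DO ≈ 4.72 mg/L

Travel time t = x/v = 162 km / (0.523 m/s) = 162000 m / 0.523 m/s = 309800 s = 3.585 d.
k_d L₀/(k_2−k_d) = 0.160×14.7/(0.410−0.160) = 2.352/0.2500 = 9.408 mg/L.
e^(−k_d t) = e^(−0.160×3.585) = 0.5635; e^(−k_2 t) = e^(−0.410×3.585) = 0.2300.
D = 9.408 × (0.5635 − 0.2300) + 1.69 × 0.2300 = 3.138 + 0.3886 = 3.527 mg/L.
DO = C_s − D = 8.25 − 3.527 = 4.723 mg/L.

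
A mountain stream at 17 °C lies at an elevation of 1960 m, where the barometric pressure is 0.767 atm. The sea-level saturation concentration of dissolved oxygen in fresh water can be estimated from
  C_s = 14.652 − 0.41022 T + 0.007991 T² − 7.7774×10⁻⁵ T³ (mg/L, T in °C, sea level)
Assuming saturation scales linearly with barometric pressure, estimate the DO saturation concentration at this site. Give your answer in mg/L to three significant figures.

C_s ≈ 7.37 mg/L

At sea level: C_s = 14.652 − 0.41022×17 + 0.007991×17² − 7.7774×10⁻⁵×17³ = 9.606 mg/L.
Pressure correction: C_s' = 9.606 × 0.767 = 7.367 mg/L.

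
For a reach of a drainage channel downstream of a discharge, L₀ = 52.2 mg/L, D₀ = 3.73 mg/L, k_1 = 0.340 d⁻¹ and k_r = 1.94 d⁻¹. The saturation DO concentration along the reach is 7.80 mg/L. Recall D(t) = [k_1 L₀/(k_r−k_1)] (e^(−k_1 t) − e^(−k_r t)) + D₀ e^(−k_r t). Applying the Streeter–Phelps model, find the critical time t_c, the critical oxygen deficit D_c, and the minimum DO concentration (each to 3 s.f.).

With k_r/k_1 = 5.706 and 1 − D₀(k_r−k_1)/(k_1 L₀) = 0.6637,
t_c = ln(5.706 × 0.6637) / (1.94 − 0.340) = ln(3.787) / 1.600 = 1.332/1.600 = 0.8323 d.
D_c = (k_1/k_r) L₀ e^(−k_1 t_c) = (0.340/1.94) × 52.2 × e^(−0.340×0.8323) = 0.1753 × 52.2 × 0.7535 = 6.894 mg/L.
Minimum DO = C_s − D_c = 7.80 − 6.894 = 0.9063 mg/L.

t_c ≈ 0.832 d; D_c ≈ 6.89 mg/L; min DO ≈ 0.906 mg/L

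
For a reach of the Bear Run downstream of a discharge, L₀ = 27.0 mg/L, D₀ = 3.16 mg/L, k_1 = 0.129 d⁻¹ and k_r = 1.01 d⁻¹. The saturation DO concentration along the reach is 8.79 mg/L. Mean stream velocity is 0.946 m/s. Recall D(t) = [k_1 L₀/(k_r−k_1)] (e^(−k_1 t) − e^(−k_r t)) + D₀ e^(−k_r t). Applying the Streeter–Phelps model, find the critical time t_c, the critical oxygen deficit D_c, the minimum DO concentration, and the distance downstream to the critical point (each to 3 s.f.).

With k_r/k_1 = 7.829 and 1 − D₀(k_r−k_1)/(k_1 L₀) = 0.2007,
t_c = ln(7.829 × 0.2007) / (1.01 − 0.129) = ln(1.571) / 0.8810 = 0.4520/0.8810 = 0.5130 d.
L(t_c) = L₀ e^(−k_1 t_c) = 27.0 × 0.9360 = 25.27 mg/L, and at the critical point k_r D_c = k_1 L, so D_c = (0.129/1.01) × 25.27 = 3.228 mg/L.
Minimum DO = C_s − D_c = 8.79 − 3.228 = 5.562 mg/L.
x_c = v t_c = 0.946 m/s × 0.5130 d × 86400 s/d = 41930 m ≈ 41.9 km.

t_c ≈ 0.513 d; D_c ≈ 3.23 mg/L; min DO ≈ 5.56 mg/L; x_c ≈ 41.9 km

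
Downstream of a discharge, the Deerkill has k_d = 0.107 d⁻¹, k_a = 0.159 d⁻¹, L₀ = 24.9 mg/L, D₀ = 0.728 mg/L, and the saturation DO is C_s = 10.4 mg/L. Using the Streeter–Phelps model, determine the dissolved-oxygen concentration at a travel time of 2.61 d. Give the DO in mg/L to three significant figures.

DO ≈ 5.00 mg/L

k_d L₀/(k_a−k_d) = 0.107×24.9/(0.159−0.107) = 2.664/0.05200 = 51.24 mg/L.
e^(−k_d t) = e^(−0.107×2.610) = 0.7563; e^(−k_a t) = e^(−0.159×2.610) = 0.6603.
D = 51.24 × (0.7563 − 0.6603) + 0.728 × 0.6603 = 4.918 + 0.4807 = 5.399 mg/L.
DO = C_s − D = 10.4 − 5.399 = 5.001 mg/L.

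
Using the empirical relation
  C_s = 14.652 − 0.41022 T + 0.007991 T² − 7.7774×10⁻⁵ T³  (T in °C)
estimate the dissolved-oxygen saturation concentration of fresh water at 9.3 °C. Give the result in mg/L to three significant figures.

C_s = 14.652 − 0.41022×9.3 + 0.007991×9.3² − 7.7774×10⁻⁵×9.3³ = 11.47 mg/L.

C_s ≈ 11.5 mg/L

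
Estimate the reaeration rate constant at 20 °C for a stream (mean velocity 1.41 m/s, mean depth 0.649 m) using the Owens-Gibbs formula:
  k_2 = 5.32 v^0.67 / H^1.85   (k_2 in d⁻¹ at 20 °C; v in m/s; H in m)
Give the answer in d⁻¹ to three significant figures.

k_2 ≈ 14.9 d⁻¹

k_2 = 5.32 × 1.41^0.67 / 0.649^1.85 = 5.32 × 1.259 / 0.4494 = 14.90 d⁻¹.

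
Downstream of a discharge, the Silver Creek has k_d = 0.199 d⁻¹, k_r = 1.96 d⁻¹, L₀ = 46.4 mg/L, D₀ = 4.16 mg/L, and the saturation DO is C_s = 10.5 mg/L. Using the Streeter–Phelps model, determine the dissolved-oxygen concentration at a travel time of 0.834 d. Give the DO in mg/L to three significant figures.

k_d L₀/(k_r−k_d) = 0.199×46.4/(1.96−0.199) = 9.234/1.761 = 5.243 mg/L.
e^(−k_d t) = e^(−0.199×0.8340) = 0.8471; e^(−k_r t) = e^(−1.96×0.8340) = 0.1950.
D = 5.243 × (0.8471 − 0.1950) + 4.16 × 0.1950 = 3.419 + 0.8113 = 4.230 mg/L.
DO = C_s − D = 10.5 − 4.230 = 6.270 mg/L.

DO ≈ 6.27 mg/L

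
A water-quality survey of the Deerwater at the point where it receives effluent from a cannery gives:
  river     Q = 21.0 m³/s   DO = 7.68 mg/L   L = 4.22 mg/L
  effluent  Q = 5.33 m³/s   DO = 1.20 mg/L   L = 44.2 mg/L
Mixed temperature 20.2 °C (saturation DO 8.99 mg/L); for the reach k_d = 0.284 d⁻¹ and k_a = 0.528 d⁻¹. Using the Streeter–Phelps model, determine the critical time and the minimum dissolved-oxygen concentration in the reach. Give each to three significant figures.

Mixed DO = (21.0×7.68 + 5.33×1.20)/(21.0+5.33) = 167.7/26.33 = 6.368 mg/L.
Mixed L₀ = (21.0×4.22 + 5.33×44.2)/(26.33) = 324.2/26.33 = 12.31 mg/L.
Initial deficit D₀ = C_s − DO₀ = 8.99 − 6.368 = 2.622 mg/L.
t_c = (1/0.2440) ln[(0.528/0.284)(1 − 2.622×0.2440/(0.284×12.31))] = 4.098 × ln(1.519) = 1.713 d.
D_c = (0.284/0.528) × 12.31 × e^(−0.284×1.713) = 0.5379 × 12.31 × 0.6147 = 4.071 mg/L.
Minimum DO = 8.99 − 4.071 = 4.919 mg/L.

t_c ≈ 1.71 d; minimum DO ≈ 4.92 mg/L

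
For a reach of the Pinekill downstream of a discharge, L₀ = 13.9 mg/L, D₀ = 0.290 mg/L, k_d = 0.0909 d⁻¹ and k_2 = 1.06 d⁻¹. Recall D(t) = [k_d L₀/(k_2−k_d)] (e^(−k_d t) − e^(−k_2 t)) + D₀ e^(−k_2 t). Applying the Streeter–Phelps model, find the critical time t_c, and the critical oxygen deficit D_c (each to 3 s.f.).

t_c ≈ 2.27 d; D_c ≈ 0.969 mg/L

At the critical point dD/dt = 0, so k_d L₀ e^(−k_d t) = k_2 D. Substituting D(t) from the Streeter–Phelps equation and solving for t gives
t_c = ln[(k_2/k_d)(1 − D₀(k_2−k_d)/(k_d L₀))] / (k_2−k_d).
Here k_2−k_d = 0.9691 d⁻¹ and 1 − D₀(k_2−k_d)/(k_d L₀) = 1 − 0.290×0.9691/(0.0909×13.9) = 0.7776, so
t_c = ln(11.66 × 0.7776) / 0.9691 = 2.205 / 0.9691 = 2.275 d.
L(t_c) = L₀ e^(−k_d t_c) = 13.9 × 0.8132 = 11.30 mg/L, and at the critical point k_2 D_c = k_d L, so D_c = (0.0909/1.06) × 11.30 = 0.9693 mg/L.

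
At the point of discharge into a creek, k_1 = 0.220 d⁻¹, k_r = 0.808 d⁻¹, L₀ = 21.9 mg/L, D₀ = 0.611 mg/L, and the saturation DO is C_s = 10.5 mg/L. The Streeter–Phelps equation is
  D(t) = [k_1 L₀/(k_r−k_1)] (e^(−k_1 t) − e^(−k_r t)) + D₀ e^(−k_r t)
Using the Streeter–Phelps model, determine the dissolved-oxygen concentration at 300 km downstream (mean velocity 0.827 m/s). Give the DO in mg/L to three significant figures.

DO ≈ 7.50 mg/L

Travel time t = x/v = 300 km / (0.827 m/s) = 300000 m / 0.827 m/s = 362800 s = 4.199 d.
k_1 L₀/(k_r−k_1) = 0.220×21.9/(0.808−0.220) = 4.818/0.5880 = 8.194 mg/L.
e^(−k_1 t) = e^(−0.220×4.199) = 0.3971; e^(−k_r t) = e^(−0.808×4.199) = 0.03363.
D = 8.194 × (0.3971 − 0.03363) + 0.611 × 0.03363 = 2.978 + 0.02055 = 2.998 mg/L.
DO = C_s − D = 10.5 − 2.998 = 7.502 mg/L.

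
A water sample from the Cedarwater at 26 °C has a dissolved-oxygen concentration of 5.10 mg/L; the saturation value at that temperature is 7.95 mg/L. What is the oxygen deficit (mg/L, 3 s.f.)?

D ≈ 2.85 mg/L

D = C_s − C = 7.95 − 5.10 = 2.85 mg/L.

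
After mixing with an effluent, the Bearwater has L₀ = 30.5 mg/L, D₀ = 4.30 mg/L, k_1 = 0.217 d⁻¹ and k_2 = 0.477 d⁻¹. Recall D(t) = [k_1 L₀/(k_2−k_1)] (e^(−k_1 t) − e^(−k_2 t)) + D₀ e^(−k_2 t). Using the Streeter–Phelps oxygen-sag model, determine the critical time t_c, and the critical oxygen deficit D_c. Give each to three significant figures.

t_c ≈ 2.32 d; D_c ≈ 8.39 mg/L

With k_2/k_1 = 2.198 and 1 − D₀(k_2−k_1)/(k_1 L₀) = 0.8311,
t_c = ln(2.198 × 0.8311) / (0.477 − 0.217) = ln(1.827) / 0.2600 = 0.6026/0.2600 = 2.318 d.
L(t_c) = L₀ e^(−k_1 t_c) = 30.5 × 0.6048 = 18.45 mg/L, and at the critical point k_2 D_c = k_1 L, so D_c = (0.217/0.477) × 18.45 = 8.391 mg/L.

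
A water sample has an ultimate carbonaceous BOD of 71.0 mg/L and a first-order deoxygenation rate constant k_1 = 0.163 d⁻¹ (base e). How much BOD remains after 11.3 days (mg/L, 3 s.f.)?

L ≈ 11.3 mg/L

L_t = L₀ e^(−k_1 t) = 71.0 × e^(−0.163×11.3) = 71.0 × 0.1585 = 11.25 mg/L.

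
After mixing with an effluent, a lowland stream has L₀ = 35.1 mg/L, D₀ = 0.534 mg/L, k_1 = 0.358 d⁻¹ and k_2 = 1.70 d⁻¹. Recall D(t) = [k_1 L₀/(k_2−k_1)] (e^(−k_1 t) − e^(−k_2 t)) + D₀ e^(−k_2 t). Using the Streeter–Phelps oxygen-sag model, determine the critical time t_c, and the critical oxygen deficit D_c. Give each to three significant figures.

t_c = [1/(k_2−k_1)] ln[(k_2/k_1)(1 − D₀(k_2−k_1)/(k_1 L₀))]
= [1/(1.70−0.358)] ln[(1.70/0.358)(1 − 0.534×1.342/(0.358×35.1))]
= (1/1.342) ln[4.749 × 0.9430] = 0.7452 × ln(4.478) = 0.7452 × 1.499 = 1.117 d.
L(t_c) = L₀ e^(−k_1 t_c) = 35.1 × 0.6704 = 23.53 mg/L, and at the critical point k_2 D_c = k_1 L, so D_c = (0.358/1.70) × 23.53 = 4.955 mg/L.

t_c ≈ 1.12 d; D_c ≈ 4.96 mg/L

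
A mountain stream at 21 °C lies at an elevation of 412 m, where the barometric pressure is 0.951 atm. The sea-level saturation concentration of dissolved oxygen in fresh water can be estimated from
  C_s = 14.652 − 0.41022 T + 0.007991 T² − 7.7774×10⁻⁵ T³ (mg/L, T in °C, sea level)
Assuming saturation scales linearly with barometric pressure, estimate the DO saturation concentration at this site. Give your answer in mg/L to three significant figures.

At sea level: C_s = 14.652 − 0.41022×21 + 0.007991×21² − 7.7774×10⁻⁵×21³ = 8.841 mg/L.
Pressure correction: C_s' = 8.841 × 0.951 = 8.408 mg/L.

C_s ≈ 8.41 mg/L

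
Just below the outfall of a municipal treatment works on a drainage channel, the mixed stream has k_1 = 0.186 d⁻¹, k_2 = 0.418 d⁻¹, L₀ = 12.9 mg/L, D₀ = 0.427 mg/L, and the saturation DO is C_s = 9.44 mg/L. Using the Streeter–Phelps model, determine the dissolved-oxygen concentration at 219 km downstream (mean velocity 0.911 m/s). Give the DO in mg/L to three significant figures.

Travel time t = x/v = 219 km / (0.911 m/s) = 219000 m / 0.911 m/s = 240400 s = 2.782 d.
k_1 L₀/(k_2−k_1) = 0.186×12.9/(0.418−0.186) = 2.399/0.2320 = 10.34 mg/L.
e^(−k_1 t) = e^(−0.186×2.782) = 0.5960; e^(−k_2 t) = e^(−0.418×2.782) = 0.3125.
D = 10.34 × (0.5960 − 0.3125) + 0.427 × 0.3125 = 2.932 + 0.1335 = 3.065 mg/L.
DO = C_s − D = 9.44 − 3.065 = 6.375 mg/L.

DO ≈ 6.37 mg/L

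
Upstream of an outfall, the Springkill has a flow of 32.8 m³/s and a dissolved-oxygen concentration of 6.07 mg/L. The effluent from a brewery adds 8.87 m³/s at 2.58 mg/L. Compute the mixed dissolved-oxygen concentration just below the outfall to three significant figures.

5.33 mg/L

Flow-weighted mixing: C = (Q_r C_r + Q_w C_w)/(Q_r + Q_w)
= (32.8×6.07 + 8.87×2.58)/(32.8 + 8.87) = 222.0/41.67 = 5.327 mg/L.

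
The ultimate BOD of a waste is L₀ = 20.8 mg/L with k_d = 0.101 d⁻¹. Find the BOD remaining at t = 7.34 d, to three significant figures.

L_t = L₀ e^(−k_d t) = 20.8 × e^(−0.101×7.34) = 20.8 × 0.4765 = 9.911 mg/L.

L ≈ 9.91 mg/L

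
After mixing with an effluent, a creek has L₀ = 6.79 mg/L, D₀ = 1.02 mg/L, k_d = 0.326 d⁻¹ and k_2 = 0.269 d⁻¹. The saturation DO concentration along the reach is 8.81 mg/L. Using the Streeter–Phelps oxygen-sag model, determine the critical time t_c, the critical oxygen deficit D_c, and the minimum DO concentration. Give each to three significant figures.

With k_2/k_d = 0.8252 and 1 − D₀(k_2−k_d)/(k_d L₀) = 1.026,
t_c = ln(0.8252 × 1.026) / (0.269 − 0.326) = ln(0.8468) / -0.05700 = -0.1663/-0.05700 = 2.917 d.
L(t_c) = L₀ e^(−k_d t_c) = 6.79 × 0.3864 = 2.624 mg/L, and at the critical point k_2 D_c = k_d L, so D_c = (0.326/0.269) × 2.624 = 3.180 mg/L.
Minimum DO = C_s − D_c = 8.81 − 3.180 = 5.630 mg/L.

t_c ≈ 2.92 d; D_c ≈ 3.18 mg/L; min DO ≈ 5.63 mg/L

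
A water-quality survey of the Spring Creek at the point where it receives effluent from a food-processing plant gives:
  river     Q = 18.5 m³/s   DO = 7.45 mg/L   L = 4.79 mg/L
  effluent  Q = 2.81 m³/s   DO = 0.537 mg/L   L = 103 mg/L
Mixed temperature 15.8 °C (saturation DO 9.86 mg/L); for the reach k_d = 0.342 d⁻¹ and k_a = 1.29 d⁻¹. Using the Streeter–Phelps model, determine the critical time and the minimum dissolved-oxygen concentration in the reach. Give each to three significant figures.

Mixed DO = (18.5×7.45 + 2.81×0.537)/(18.5+2.81) = 139.3/21.31 = 6.538 mg/L.
Mixed L₀ = (18.5×4.79 + 2.81×103)/(21.31) = 378.0/21.31 = 17.74 mg/L.
Initial deficit D₀ = C_s − DO₀ = 9.86 − 6.538 = 3.322 mg/L.
t_c = (1/0.9480) ln[(1.29/0.342)(1 − 3.322×0.9480/(0.342×17.74))] = 1.055 × ln(1.814) = 0.6284 d.
D_c = (0.342/1.29) × 17.74 × e^(−0.342×0.6284) = 0.2651 × 17.74 × 0.8066 = 3.794 mg/L.
Minimum DO = 9.86 − 3.794 = 6.066 mg/L.

t_c ≈ 0.628 d; minimum DO ≈ 6.07 mg/L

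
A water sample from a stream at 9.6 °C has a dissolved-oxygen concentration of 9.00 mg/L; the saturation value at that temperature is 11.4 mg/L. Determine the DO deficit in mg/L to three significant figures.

D = C_s − C = 11.4 − 9.00 = 2.40 mg/L.

D ≈ 2.40 mg/L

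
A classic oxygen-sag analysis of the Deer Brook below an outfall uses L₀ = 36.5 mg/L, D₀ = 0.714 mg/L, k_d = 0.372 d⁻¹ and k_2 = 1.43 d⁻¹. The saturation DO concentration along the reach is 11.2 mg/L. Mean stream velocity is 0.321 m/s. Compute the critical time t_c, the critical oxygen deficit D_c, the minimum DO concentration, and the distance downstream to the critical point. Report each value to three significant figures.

With k_2/k_d = 3.844 and 1 − D₀(k_2−k_d)/(k_d L₀) = 0.9444,
t_c = ln(3.844 × 0.9444) / (1.43 − 0.372) = ln(3.630) / 1.058 = 1.289/1.058 = 1.219 d.
D_c = (k_d/k_2) L₀ e^(−k_d t_c) = (0.372/1.43) × 36.5 × e^(−0.372×1.219) = 0.2601 × 36.5 × 0.6355 = 6.034 mg/L.
Minimum DO = C_s − D_c = 11.2 − 6.034 = 5.166 mg/L.
x_c = v t_c = 0.321 m/s × 1.219 d × 86400 s/d = 33800 m ≈ 33.8 km.

t_c ≈ 1.22 d; D_c ≈ 6.03 mg/L; min DO ≈ 5.17 mg/L; x_c ≈ 33.8 km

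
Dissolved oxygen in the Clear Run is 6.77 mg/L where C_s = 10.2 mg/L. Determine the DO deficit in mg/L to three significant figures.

D ≈ 3.43 mg/L

D = C_s − C = 10.2 − 6.77 = 3.43 mg/L.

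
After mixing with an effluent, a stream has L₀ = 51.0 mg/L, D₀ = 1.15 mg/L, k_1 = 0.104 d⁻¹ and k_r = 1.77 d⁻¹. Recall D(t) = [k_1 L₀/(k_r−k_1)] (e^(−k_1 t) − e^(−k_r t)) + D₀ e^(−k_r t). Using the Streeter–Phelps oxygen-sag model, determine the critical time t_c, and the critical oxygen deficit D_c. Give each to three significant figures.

t_c ≈ 1.43 d; D_c ≈ 2.58 mg/L

With k_r/k_1 = 17.02 and 1 − D₀(k_r−k_1)/(k_1 L₀) = 0.6388,
t_c = ln(17.02 × 0.6388) / (1.77 − 0.104) = ln(10.87) / 1.666 = 2.386/1.666 = 1.432 d.
D_c = (k_1/k_r) L₀ e^(−k_1 t_c) = (0.104/1.77) × 51.0 × e^(−0.104×1.432) = 0.05876 × 51.0 × 0.8616 = 2.582 mg/L.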